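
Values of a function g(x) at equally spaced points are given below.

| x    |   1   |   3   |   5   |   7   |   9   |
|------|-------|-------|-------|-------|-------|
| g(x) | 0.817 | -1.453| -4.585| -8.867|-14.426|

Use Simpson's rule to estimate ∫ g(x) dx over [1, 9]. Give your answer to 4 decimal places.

-42.7060

h = 2, n = 4.
(h/3)·[y₀ + 4y₁ + 2y₂ + 4y₃ + y₄] = 0.666667·(-64.059) = -42.7060.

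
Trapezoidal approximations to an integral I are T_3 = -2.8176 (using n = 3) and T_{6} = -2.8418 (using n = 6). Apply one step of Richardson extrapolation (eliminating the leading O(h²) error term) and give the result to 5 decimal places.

-2.84987

R = (4·T_{6} − T_3) / 3 = (4·(-2.8418) − (-2.8176))/3 = (-8.5496)/3 = -2.84987.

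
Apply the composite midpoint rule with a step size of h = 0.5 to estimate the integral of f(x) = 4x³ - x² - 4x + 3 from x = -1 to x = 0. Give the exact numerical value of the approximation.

h = (0 − (-1))/2 = 0.5.
Midpoints m₁,…,m₂ = -0.75, -0.25.
f(m₁)=3.75, f(m₂)=3.875.
h·[f(m₁) + f(m₂)] = 0.5·(7.625) = 3.8125.

3.8125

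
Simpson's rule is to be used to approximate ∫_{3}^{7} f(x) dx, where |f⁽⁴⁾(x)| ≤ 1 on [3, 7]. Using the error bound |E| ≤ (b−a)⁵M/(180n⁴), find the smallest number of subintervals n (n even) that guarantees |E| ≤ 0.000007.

32

Need 1024/(180n⁴) ≤ 0.000007.
n⁴ ≥ 1024/(180·0.000007) = 812698 ⇒ n ≥ 30.0250, so the smallest even n is 32. (n must be even for Simpson's rule.)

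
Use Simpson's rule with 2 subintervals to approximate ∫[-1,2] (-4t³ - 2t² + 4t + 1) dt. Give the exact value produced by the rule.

-12

h = (2 − (-1))/2 = 1.5.
Nodes t₀,…,t₂ = -1, 0.5, 2.
f(t) = -4t³ - 2t² + 4t + 1: f₀=-1, f₁=2, f₂=-31.
(h/3)·[f₀ + 4f₁ + f₂] = 0.5·(-24) = -12.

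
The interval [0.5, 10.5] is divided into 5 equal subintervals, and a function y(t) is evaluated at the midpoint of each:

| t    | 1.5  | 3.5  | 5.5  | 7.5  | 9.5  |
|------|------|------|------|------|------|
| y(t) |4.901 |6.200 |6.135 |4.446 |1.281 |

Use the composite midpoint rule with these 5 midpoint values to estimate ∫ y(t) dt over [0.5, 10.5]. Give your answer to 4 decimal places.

h = 2, n = 5.
h·[y(m₁) + y(m₂) + y(m₃) + y(m₄) + y(m₅)] = 2·(22.963) = 45.9260.

45.9260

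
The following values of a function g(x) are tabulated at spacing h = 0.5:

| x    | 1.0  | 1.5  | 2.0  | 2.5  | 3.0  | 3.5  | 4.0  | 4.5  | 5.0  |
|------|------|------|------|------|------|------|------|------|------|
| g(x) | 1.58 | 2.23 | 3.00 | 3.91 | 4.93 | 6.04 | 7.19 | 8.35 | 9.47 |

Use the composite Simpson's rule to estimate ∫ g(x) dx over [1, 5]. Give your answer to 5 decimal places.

h = 0.5, n = 8.
(h/3)·[y₀ + 4y₁ + 2y₂ + 4y₃ + 2y₄ + 4y₅ + 2y₆ + 4y₇ + y₈] = 0.166667·(123.41) = 20.56833.

20.56833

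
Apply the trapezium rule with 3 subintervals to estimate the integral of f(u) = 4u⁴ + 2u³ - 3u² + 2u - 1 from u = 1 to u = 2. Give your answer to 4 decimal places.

28.4465

h = (2 − 1)/3 = 0.333333.
Nodes u₀,…,u₃ = 1, 1.333333, 1.666667, 2.
f(u) = 4u⁴ + 2u³ - 3u² + 2u - 1: f₀=4, f₁=13.716049, f₂=34.123457, f₃=71.
(h/2)·[f₀ + 2f₁ + 2f₂ + f₃] = 0.166667·(170.679012) = 28.4465.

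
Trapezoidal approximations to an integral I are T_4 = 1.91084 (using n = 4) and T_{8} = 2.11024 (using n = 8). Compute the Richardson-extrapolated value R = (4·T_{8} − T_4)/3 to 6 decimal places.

2.176707

R = (4·T_{8} − T_4) / 3 = (4·2.11024 − 1.91084)/3 = (6.53012)/3 = 2.176707.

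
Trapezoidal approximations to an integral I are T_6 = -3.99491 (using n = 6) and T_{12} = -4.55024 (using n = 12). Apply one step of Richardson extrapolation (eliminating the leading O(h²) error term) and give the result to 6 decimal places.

-4.735350

R = (4·T_{12} − T_6) / 3 = (4·(-4.55024) − (-3.99491))/3 = (-14.20605)/3 = -4.735350.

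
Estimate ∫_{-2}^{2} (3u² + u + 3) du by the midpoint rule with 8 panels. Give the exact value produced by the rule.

h = (2 − (-2))/8 = 0.5.
Midpoints m₁,…,m₈ = -1.75, -1.25, -0.75, -0.25, 0.25, 0.75, 1.25, 1.75.
f(m₁)=10.4375, f(m₂)=6.4375, f(m₃)=3.9375, f(m₄)=2.9375, f(m₅)=3.4375, f(m₆)=5.4375, f(m₇)=8.9375, f(m₈)=13.9375.
h·[f(m₁) + f(m₂) + f(m₃) + f(m₄) + f(m₅) + f(m₆) + f(m₇) + f(m₈)] = 0.5·(55.5) = 27.75.

27.75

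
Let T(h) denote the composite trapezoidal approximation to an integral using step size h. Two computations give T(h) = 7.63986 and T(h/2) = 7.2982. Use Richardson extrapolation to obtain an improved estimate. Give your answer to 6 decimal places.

7.184313

R = (4·T(h/2) − T(h)) / 3 = (4·7.2982 − 7.63986)/3 = (21.55294)/3 = 7.184313.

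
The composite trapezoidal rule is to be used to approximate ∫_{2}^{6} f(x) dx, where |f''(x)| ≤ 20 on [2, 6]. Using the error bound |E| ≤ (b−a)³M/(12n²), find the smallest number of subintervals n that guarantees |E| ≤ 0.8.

12

Need 1280/(12n²) ≤ 0.8.
n² ≥ 1280/(12·0.8) = 133.333 ⇒ n ≥ 11.5470, so the smallest n is 12.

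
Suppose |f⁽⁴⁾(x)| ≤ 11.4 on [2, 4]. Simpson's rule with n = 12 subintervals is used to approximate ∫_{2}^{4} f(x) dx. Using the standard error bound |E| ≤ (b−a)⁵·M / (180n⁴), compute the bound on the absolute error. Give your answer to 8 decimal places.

|E| ≤ (2)⁵·11.4 / (180·12⁴) = 364.8/3732480 = 0.00009774.

0.00009774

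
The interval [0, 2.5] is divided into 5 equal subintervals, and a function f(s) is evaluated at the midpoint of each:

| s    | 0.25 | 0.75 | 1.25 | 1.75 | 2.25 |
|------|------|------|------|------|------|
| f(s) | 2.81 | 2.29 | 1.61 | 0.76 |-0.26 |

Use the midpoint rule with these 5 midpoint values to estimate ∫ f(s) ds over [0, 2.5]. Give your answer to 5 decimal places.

h = 0.5, n = 5.
h·[y(m₁) + y(m₂) + y(m₃) + y(m₄) + y(m₅)] = 0.5·(7.21) = 3.60500.

3.60500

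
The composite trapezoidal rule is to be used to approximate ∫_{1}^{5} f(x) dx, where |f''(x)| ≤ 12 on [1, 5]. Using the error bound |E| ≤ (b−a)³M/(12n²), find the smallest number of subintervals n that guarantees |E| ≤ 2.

Need 768/(12n²) ≤ 2.
n² ≥ 768/(12·2) = 32 ⇒ n ≥ 5.6569, so the smallest n is 6.

6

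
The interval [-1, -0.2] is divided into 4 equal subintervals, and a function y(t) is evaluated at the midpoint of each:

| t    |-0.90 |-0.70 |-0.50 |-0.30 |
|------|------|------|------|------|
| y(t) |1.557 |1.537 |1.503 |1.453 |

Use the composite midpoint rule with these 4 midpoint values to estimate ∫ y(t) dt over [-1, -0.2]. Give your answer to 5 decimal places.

h = 0.2, n = 4.
h·[y(m₁) + y(m₂) + y(m₃) + y(m₄)] = 0.2·(6.050) = 1.21000.

1.21000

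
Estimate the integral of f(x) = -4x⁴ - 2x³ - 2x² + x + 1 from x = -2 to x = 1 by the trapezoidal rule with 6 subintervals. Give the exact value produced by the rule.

h = (1 − (-2))/6 = 0.5.
Nodes x₀,…,x₆ = -2, -1.5, -1, -0.5, 0, 0.5, 1.
f(x) = -4x⁴ - 2x³ - 2x² + x + 1: f₀=-57, f₁=-18.5, f₂=-4, f₃=0, f₄=1, f₅=0.5, f₆=-6.
(h/2)·[f₀ + 2f₁ + 2f₂ + 2f₃ + 2f₄ + 2f₅ + f₆] = 0.25·(-105) = -26.25.

-26.25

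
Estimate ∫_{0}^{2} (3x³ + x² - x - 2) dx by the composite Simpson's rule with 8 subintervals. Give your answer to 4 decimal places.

8.6667

h = (2 − 0)/8 = 0.25.
Nodes x₀,…,x₈ = 0, 0.25, 0.5, 0.75, 1, 1.25, 1.5, 1.75, 2.
f(x) = 3x³ + x² - x - 2: f₀=-2, f₁=-2.140625, f₂=-1.875, f₃=-0.921875, f₄=1, f₅=4.171875, f₆=8.875, f₇=15.390625, f₈=24.
(h/3)·[f₀ + 4f₁ + 2f₂ + 4f₃ + 2f₄ + 4f₅ + 2f₆ + 4f₇ + f₈] = 0.083333·(104) = 8.6667.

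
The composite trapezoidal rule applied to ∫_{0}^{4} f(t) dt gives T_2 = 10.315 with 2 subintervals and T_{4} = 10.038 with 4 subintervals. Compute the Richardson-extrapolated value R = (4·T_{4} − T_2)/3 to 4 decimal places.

9.9457

R = (4·T_{4} − T_2) / 3 = (4·10.038 − 10.315)/3 = (29.837)/3 = 9.9457.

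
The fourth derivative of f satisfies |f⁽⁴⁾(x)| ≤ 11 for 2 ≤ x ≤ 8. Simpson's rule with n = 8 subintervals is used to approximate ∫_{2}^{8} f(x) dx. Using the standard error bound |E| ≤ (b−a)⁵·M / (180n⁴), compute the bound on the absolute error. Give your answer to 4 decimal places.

|E| ≤ (6)⁵·11 / (180·8⁴) = 85536/737280 = 0.1160.

0.1160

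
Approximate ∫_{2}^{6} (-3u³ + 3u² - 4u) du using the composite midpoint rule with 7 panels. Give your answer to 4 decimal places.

-812.4082

h = (6 − 2)/7 = 0.571429.
Midpoints m₁,…,m₇ = 2.285714, 2.857143, 3.428571, 4, 4.571429, 5.142857, 5.714286.
f(m₁)=-29.294461, f(m₂)=-56.909621, f(m₃)=-99.358601, f(m₄)=-160, f(m₅)=-242.192420, f(m₆)=-349.294461, f(m₇)=-484.664723.
h·[f(m₁) + f(m₂) + f(m₃) + f(m₄) + f(m₅) + f(m₆) + f(m₇)] = 0.571429·(-1421.714286) = -812.4082.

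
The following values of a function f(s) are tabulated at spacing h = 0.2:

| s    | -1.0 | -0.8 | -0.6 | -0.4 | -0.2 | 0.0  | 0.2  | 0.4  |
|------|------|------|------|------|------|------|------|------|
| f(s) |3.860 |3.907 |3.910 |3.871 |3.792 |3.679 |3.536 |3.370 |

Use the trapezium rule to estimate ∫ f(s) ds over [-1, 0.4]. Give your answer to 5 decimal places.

5.26200

h = 0.2, n = 7.
(h/2)·[y₀ + 2y₁ + 2y₂ + 2y₃ + 2y₄ + 2y₅ + 2y₆ + y₇] = 0.1·(52.620) = 5.26200.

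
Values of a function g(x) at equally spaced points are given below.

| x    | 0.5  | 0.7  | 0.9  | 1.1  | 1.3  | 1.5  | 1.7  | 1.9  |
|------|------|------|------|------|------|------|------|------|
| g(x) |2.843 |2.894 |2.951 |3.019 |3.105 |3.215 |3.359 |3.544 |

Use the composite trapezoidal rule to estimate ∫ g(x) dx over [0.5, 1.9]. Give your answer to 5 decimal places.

4.34730

h = 0.2, n = 7.
(h/2)·[y₀ + 2y₁ + 2y₂ + 2y₃ + 2y₄ + 2y₅ + 2y₆ + y₇] = 0.1·(43.473) = 4.34730.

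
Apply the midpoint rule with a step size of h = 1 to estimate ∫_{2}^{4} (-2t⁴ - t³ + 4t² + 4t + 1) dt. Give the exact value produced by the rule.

-336.75

h = (4 − 2)/2 = 1.
Midpoints m₁,…,m₂ = 2.5, 3.5.
f(m₁)=-57.75, f(m₂)=-279.
h·[f(m₁) + f(m₂)] = 1·(-336.75) = -336.75.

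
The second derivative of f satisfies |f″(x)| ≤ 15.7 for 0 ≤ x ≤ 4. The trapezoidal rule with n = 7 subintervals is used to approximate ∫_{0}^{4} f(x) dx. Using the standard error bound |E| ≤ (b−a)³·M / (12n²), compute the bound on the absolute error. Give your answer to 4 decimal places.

1.7088

|E| ≤ (4)³·15.7 / (12·7²) = 1004.8/588 = 1.7088.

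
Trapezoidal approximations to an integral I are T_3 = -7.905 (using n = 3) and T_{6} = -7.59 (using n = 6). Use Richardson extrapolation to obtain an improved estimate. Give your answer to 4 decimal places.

-7.4850

R = (4·T_{6} − T_3) / 3 = (4·(-7.59) − (-7.905))/3 = (-22.455)/3 = -7.4850.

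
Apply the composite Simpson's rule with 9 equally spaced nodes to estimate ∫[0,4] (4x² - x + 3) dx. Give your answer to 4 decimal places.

h = (4 − 0)/8 = 0.5.
Nodes x₀,…,x₈ = 0, 0.5, 1, 1.5, 2, 2.5, 3, 3.5, 4.
f(x) = 4x² - x + 3: f₀=3, f₁=3.5, f₂=6, f₃=10.5, f₄=17, f₅=25.5, f₆=36, f₇=48.5, f₈=63.
(h/3)·[f₀ + 4f₁ + 2f₂ + 4f₃ + 2f₄ + 4f₅ + 2f₆ + 4f₇ + f₈] = 0.166667·(536) = 89.3333.

89.3333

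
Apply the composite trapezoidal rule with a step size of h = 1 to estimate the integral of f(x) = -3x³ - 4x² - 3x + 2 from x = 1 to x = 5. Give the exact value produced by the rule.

-682

h = (5 − 1)/4 = 1.
Nodes x₀,…,x₄ = 1, 2, 3, 4, 5.
f(x) = -3x³ - 4x² - 3x + 2: f₀=-8, f₁=-44, f₂=-124, f₃=-266, f₄=-488.
(h/2)·[f₀ + 2f₁ + 2f₂ + 2f₃ + f₄] = 0.5·(-1364) = -682.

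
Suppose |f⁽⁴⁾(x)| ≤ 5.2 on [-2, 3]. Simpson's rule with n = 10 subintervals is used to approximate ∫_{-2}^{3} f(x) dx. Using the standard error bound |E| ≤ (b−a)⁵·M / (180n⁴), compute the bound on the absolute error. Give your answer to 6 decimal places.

0.009028

|E| ≤ (5)⁵·5.2 / (180·10⁴) = 16250/1800000 = 0.009028.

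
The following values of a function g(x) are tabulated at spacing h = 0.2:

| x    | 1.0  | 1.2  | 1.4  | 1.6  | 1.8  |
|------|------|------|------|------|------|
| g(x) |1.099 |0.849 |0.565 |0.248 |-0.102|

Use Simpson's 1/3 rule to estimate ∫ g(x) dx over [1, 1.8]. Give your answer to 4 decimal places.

0.4343

h = 0.2, n = 4.
(h/3)·[y₀ + 4y₁ + 2y₂ + 4y₃ + y₄] = 0.066667·(6.515) = 0.4343.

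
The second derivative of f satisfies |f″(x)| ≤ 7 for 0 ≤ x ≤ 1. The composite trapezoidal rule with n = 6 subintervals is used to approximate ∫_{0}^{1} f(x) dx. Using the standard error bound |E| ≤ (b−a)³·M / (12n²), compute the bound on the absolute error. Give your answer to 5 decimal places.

|E| ≤ (1)³·7 / (12·6²) = 7/432 = 0.01620.

0.01620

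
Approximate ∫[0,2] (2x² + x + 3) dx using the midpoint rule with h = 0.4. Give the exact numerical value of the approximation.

13.28

h = (2 − 0)/5 = 0.4.
Midpoints m₁,…,m₅ = 0.2, 0.6, 1, 1.4, 1.8.
f(m₁)=3.28, f(m₂)=4.32, f(m₃)=6, f(m₄)=8.32, f(m₅)=11.28.
h·[f(m₁) + f(m₂) + f(m₃) + f(m₄) + f(m₅)] = 0.4·(33.2) = 13.28.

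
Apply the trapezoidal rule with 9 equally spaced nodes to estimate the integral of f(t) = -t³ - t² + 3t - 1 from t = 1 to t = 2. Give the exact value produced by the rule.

h = (2 − 1)/8 = 0.125.
Nodes t₀,…,t₈ = 1, 1.125, 1.25, 1.375, 1.5, 1.625, 1.75, 1.875, 2.
f(t) = -t³ - t² + 3t - 1: f₀=0, f₁=-0.314453125, f₂=-0.765625, f₃=-1.365234375, f₄=-2.125, f₅=-3.056640625, f₆=-4.171875, f₇=-5.482421875, f₈=-7.
(h/2)·[f₀ + 2f₁ + 2f₂ + 2f₃ + 2f₄ + 2f₅ + 2f₆ + 2f₇ + f₈] = 0.0625·(-41.5625) = -2.59765625.

-2.59765625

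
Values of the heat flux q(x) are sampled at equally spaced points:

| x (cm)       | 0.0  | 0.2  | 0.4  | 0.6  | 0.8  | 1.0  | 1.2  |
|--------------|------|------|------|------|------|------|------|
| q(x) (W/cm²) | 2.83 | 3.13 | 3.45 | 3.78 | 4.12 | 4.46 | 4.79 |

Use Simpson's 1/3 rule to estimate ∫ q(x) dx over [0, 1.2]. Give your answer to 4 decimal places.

4.5493

h = 0.2, n = 6.
(h/3)·[y₀ + 4y₁ + 2y₂ + 4y₃ + 2y₄ + 4y₅ + y₆] = 0.066667·(68.24) = 4.5493.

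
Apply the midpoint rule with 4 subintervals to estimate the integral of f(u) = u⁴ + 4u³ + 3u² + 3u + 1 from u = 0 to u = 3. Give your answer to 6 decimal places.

167.643311

h = (3 − 0)/4 = 0.75.
Midpoints m₁,…,m₄ = 0.375, 1.125, 1.875, 2.625.
f(m₁)=2.777587890625, f(m₂)=15.468994140625, f(m₃)=55.898681640625, f(m₄)=149.379150390625.
h·[f(m₁) + f(m₂) + f(m₃) + f(m₄)] = 0.75·(223.5244140625) = 167.643311.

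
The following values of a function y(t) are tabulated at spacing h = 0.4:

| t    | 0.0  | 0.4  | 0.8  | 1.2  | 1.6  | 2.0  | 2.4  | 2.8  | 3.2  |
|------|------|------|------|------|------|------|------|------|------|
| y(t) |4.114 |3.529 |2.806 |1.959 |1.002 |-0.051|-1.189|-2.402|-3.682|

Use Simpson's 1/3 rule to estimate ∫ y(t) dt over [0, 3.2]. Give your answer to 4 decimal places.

2.3747

h = 0.4, n = 8.
(h/3)·[y₀ + 4y₁ + 2y₂ + 4y₃ + 2y₄ + 4y₅ + 2y₆ + 4y₇ + y₈] = 0.133333·(17.810) = 2.3747.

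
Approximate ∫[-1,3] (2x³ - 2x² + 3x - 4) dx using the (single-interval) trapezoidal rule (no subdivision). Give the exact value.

60

T = (b−a)/2 · [f(-1) + f(3)] = 2·[(-11) + 41] = 60.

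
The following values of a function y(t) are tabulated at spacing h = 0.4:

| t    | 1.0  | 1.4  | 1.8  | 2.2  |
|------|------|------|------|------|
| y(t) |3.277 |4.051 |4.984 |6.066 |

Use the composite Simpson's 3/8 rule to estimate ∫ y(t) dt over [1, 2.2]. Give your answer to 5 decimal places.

5.46720

h = 0.4, n = 3.
(3h/8)·[y₀ + 3y₁ + 3y₂ + y₃] = 0.15·(36.448) = 5.46720.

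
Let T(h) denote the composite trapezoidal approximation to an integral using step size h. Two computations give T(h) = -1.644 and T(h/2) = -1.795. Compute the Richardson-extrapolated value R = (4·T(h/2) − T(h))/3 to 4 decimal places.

R = (4·T(h/2) − T(h)) / 3 = (4·(-1.795) − (-1.644))/3 = (-5.536)/3 = -1.8453.

-1.8453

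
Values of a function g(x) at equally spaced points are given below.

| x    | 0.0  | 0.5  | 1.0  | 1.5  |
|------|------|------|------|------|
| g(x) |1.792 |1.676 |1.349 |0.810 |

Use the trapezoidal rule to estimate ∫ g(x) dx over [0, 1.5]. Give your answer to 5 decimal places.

2.16300

h = 0.5, n = 3.
(h/2)·[y₀ + 2y₁ + 2y₂ + y₃] = 0.25·(8.652) = 2.16300.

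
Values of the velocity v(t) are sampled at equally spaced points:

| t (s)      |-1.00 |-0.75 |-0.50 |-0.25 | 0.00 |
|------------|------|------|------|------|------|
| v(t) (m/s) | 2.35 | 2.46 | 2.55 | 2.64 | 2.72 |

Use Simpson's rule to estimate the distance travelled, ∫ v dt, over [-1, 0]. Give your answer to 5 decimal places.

h = 0.25, n = 4.
(h/3)·[y₀ + 4y₁ + 2y₂ + 4y₃ + y₄] = 0.083333·(30.57) = 2.54750.

2.54750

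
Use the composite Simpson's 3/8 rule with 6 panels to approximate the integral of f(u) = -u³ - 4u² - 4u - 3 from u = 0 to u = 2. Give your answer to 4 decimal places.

-28.6667

h = (2 − 0)/6 = 0.333333.
Nodes u₀,…,u₆ = 0, 0.333333, 0.666667, 1, 1.333333, 1.666667, 2.
f(u) = -u³ - 4u² - 4u - 3: f₀=-3, f₁=-4.814815, f₂=-7.740741, f₃=-12, f₄=-17.814815, f₅=-25.407407, f₆=-35.
(3h/8)·[f₀ + 3f₁ + 3f₂ + 2f₃ + 3f₄ + 3f₅ + f₆] = 0.125·(-229.333333) = -28.6667.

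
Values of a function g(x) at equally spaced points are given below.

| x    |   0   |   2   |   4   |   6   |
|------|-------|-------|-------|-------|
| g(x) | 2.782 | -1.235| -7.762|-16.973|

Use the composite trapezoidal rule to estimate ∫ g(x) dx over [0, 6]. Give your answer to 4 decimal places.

-32.1850

h = 2, n = 3.
(h/2)·[y₀ + 2y₁ + 2y₂ + y₃] = 1·(-32.185) = -32.1850.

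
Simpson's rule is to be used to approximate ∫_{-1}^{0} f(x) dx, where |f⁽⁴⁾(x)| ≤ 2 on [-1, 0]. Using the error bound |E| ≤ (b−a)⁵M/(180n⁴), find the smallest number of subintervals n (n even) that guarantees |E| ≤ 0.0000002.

16

Need 2/(180n⁴) ≤ 0.0000002.
n⁴ ≥ 2/(180·0.0000002) = 55555.6 ⇒ n ≥ 15.3526, so the smallest even n is 16. (n must be even for Simpson's rule.)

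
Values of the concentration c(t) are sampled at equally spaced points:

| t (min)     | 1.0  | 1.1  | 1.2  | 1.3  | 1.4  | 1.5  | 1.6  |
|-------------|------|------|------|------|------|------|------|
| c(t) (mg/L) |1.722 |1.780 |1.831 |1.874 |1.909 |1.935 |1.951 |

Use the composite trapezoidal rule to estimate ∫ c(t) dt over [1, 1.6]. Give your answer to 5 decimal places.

h = 0.1, n = 6.
(h/2)·[y₀ + 2y₁ + 2y₂ + 2y₃ + 2y₄ + 2y₅ + y₆] = 0.05·(22.331) = 1.11655.

1.11655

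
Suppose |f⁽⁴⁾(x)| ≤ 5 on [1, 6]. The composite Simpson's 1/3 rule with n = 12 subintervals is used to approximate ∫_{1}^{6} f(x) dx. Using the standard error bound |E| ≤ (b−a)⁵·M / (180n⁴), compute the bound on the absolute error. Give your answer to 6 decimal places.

0.004186

|E| ≤ (5)⁵·5 / (180·12⁴) = 15625/3732480 = 0.004186.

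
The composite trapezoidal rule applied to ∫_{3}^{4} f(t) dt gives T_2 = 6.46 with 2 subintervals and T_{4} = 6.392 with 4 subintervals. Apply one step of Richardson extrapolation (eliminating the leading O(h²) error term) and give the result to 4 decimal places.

6.3693

R = (4·T_{4} − T_2) / 3 = (4·6.392 − 6.46)/3 = (19.108)/3 = 6.3693.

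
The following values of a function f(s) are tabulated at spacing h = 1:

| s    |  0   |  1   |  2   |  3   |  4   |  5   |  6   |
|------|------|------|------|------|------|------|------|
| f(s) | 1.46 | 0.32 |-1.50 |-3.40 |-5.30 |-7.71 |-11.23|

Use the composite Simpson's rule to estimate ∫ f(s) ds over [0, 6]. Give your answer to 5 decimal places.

h = 1, n = 6.
(h/3)·[y₀ + 4y₁ + 2y₂ + 4y₃ + 2y₄ + 4y₅ + y₆] = 0.333333·(-66.53) = -22.17667.

-22.17667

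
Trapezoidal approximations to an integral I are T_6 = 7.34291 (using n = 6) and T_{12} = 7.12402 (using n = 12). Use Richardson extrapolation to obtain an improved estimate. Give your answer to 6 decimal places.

R = (4·T_{12} − T_6) / 3 = (4·7.12402 − 7.34291)/3 = (21.15317)/3 = 7.051057.

7.051057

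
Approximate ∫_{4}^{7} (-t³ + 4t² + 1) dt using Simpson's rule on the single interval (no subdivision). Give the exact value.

S = (b−a)/6 · [f(4) + 4f(5.5) + f(7)] = 0.5·[1 + 4·(-44.375) + (-146)] = -161.25.

-161.25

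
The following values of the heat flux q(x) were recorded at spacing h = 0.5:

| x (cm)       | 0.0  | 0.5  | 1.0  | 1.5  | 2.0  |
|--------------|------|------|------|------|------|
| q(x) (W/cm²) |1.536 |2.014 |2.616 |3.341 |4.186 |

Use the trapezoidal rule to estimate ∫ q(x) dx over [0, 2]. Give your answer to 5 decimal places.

h = 0.5, n = 4.
(h/2)·[y₀ + 2y₁ + 2y₂ + 2y₃ + y₄] = 0.25·(21.664) = 5.41600.

5.41600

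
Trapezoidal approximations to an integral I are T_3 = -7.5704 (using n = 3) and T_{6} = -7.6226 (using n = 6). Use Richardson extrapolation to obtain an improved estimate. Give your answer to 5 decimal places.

R = (4·T_{6} − T_3) / 3 = (4·(-7.6226) − (-7.5704))/3 = (-22.9200)/3 = -7.64000.

-7.64000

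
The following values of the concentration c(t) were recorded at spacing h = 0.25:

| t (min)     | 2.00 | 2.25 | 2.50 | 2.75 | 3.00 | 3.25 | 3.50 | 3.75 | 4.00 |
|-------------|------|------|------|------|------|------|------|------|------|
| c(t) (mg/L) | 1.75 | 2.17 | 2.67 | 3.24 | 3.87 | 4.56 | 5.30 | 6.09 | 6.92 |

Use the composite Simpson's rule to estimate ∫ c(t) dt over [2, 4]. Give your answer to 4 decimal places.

8.0492

h = 0.25, n = 8.
(h/3)·[y₀ + 4y₁ + 2y₂ + 4y₃ + 2y₄ + 4y₅ + 2y₆ + 4y₇ + y₈] = 0.083333·(96.59) = 8.0492.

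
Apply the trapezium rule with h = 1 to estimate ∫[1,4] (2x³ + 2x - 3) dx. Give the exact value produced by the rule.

141

h = (4 − 1)/3 = 1.
Nodes x₀,…,x₃ = 1, 2, 3, 4.
f(x) = 2x³ + 2x - 3: f₀=1, f₁=17, f₂=57, f₃=133.
(h/2)·[f₀ + 2f₁ + 2f₂ + f₃] = 0.5·(282) = 141.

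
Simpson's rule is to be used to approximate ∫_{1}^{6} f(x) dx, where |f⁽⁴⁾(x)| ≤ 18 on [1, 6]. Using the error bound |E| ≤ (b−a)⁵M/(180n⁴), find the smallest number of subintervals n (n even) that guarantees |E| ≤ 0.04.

Need 56250/(180n⁴) ≤ 0.04.
n⁴ ≥ 56250/(180·0.04) = 7812.5 ⇒ n ≥ 9.4015, so the smallest even n is 10. (n must be even for Simpson's rule.)

10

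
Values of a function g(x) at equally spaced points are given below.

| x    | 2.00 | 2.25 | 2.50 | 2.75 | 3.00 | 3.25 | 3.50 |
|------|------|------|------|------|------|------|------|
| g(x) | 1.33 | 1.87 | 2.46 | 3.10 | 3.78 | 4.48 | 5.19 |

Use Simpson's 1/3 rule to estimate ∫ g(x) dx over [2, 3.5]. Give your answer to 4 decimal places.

4.7333

h = 0.25, n = 6.
(h/3)·[y₀ + 4y₁ + 2y₂ + 4y₃ + 2y₄ + 4y₅ + y₆] = 0.083333·(56.80) = 4.7333.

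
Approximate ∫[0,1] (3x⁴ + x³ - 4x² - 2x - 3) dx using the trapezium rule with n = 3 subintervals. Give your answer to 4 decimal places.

h = (1 − 0)/3 = 0.333333.
Nodes x₀,…,x₃ = 0, 0.333333, 0.666667, 1.
f(x) = 3x⁴ + x³ - 4x² - 2x - 3: f₀=-3, f₁=-4.037037, f₂=-5.222222, f₃=-5.
(h/2)·[f₀ + 2f₁ + 2f₂ + f₃] = 0.166667·(-26.518519) = -4.4198.

-4.4198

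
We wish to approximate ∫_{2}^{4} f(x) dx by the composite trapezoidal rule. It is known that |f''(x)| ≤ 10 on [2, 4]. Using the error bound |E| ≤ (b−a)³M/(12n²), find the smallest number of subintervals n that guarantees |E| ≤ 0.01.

26

Need 80/(12n²) ≤ 0.01.
n² ≥ 80/(12·0.01) = 666.667 ⇒ n ≥ 25.8199, so the smallest n is 26.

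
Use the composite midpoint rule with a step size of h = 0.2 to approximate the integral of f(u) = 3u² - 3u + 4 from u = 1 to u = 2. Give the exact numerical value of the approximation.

6.49

h = (2 − 1)/5 = 0.2.
Midpoints m₁,…,m₅ = 1.1, 1.3, 1.5, 1.7, 1.9.
f(m₁)=4.33, f(m₂)=5.17, f(m₃)=6.25, f(m₄)=7.57, f(m₅)=9.13.
h·[f(m₁) + f(m₂) + f(m₃) + f(m₄) + f(m₅)] = 0.2·(32.45) = 6.49.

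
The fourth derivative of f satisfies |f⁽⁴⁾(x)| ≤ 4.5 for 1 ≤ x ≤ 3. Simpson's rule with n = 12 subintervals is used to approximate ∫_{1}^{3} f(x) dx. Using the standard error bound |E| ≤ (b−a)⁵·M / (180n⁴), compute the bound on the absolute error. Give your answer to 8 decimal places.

|E| ≤ (2)⁵·4.5 / (180·12⁴) = 144/3732480 = 0.00003858.

0.00003858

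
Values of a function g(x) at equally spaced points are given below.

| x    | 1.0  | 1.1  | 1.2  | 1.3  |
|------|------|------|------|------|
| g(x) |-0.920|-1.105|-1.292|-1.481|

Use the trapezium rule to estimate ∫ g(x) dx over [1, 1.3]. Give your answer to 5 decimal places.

-0.35975

h = 0.1, n = 3.
(h/2)·[y₀ + 2y₁ + 2y₂ + y₃] = 0.05·(-7.195) = -0.35975.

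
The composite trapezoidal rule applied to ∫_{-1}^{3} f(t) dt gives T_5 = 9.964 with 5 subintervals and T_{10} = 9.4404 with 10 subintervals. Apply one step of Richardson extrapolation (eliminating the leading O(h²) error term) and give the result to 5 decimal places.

9.26587

R = (4·T_{10} − T_5) / 3 = (4·9.4404 − 9.964)/3 = (27.7976)/3 = 9.26587.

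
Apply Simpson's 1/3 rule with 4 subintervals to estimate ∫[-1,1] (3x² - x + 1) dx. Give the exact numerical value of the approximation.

h = (1 − (-1))/4 = 0.5.
Nodes x₀,…,x₄ = -1, -0.5, 0, 0.5, 1.
f(x) = 3x² - x + 1: f₀=5, f₁=2.25, f₂=1, f₃=1.25, f₄=3.
(h/3)·[f₀ + 4f₁ + 2f₂ + 4f₃ + f₄] = 0.166667·(24) = 4.

4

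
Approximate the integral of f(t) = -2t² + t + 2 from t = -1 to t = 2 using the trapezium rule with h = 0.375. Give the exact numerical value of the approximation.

1.359375

h = (2 − (-1))/8 = 0.375.
Nodes t₀,…,t₈ = -1, -0.625, -0.25, 0.125, 0.5, 0.875, 1.25, 1.625, 2.
f(t) = -2t² + t + 2: f₀=-1, f₁=0.59375, f₂=1.625, f₃=2.09375, f₄=2, f₅=1.34375, f₆=0.125, f₇=-1.65625, f₈=-4.
(h/2)·[f₀ + 2f₁ + 2f₂ + 2f₃ + 2f₄ + 2f₅ + 2f₆ + 2f₇ + f₈] = 0.1875·(7.25) = 1.359375.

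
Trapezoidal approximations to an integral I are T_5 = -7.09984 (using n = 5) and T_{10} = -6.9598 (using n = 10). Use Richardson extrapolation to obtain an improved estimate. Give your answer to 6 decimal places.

-6.913120

R = (4·T_{10} − T_5) / 3 = (4·(-6.9598) − (-7.09984))/3 = (-20.73936)/3 = -6.913120.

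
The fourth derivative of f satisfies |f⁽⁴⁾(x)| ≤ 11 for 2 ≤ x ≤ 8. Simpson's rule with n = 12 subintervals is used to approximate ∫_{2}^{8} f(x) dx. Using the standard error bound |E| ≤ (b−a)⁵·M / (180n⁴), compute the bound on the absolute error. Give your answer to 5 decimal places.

0.02292

|E| ≤ (6)⁵·11 / (180·12⁴) = 85536/3732480 = 0.02292.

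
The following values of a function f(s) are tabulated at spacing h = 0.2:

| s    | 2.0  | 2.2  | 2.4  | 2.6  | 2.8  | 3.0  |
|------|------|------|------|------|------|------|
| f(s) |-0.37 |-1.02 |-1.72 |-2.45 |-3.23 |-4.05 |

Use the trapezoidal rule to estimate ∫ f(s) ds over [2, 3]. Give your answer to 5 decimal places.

h = 0.2, n = 5.
(h/2)·[y₀ + 2y₁ + 2y₂ + 2y₃ + 2y₄ + y₅] = 0.1·(-21.26) = -2.12600.

-2.12600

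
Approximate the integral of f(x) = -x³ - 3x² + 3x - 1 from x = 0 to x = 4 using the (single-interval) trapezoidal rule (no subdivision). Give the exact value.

-204

T = (b−a)/2 · [f(0) + f(4)] = 2·[(-1) + (-101)] = -204.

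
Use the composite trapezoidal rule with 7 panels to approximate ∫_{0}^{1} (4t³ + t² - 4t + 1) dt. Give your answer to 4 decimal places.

0.3571

h = (1 − 0)/7 = 0.142857.
Nodes t₀,…,t₇ = 0, 0.142857, 0.285714, 0.428571, 0.571429, 0.714286, 0.857143, 1.
f(t) = 4t³ + t² - 4t + 1: f₀=1, f₁=0.460641, f₂=0.032070, f₃=-0.215743, f₄=-0.212828, f₅=0.110787, f₆=0.825073, f₇=2.
(h/2)·[f₀ + 2f₁ + 2f₂ + 2f₃ + 2f₄ + 2f₅ + 2f₆ + f₇] = 0.071429·(5) = 0.3571.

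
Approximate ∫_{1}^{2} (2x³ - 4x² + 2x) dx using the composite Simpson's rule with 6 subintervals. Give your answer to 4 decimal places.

1.1667

h = (2 − 1)/6 = 0.166667.
Nodes x₀,…,x₆ = 1, 1.166667, 1.333333, 1.5, 1.666667, 1.833333, 2.
f(x) = 2x³ - 4x² + 2x: f₀=0, f₁=0.064815, f₂=0.296296, f₃=0.75, f₄=1.481481, f₅=2.546296, f₆=4.
(h/3)·[f₀ + 4f₁ + 2f₂ + 4f₃ + 2f₄ + 4f₅ + f₆] = 0.055556·(21) = 1.1667.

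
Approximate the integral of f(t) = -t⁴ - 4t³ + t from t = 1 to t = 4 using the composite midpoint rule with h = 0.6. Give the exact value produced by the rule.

-445.63134

h = (4 − 1)/5 = 0.6.
Midpoints m₁,…,m₅ = 1.3, 1.9, 2.5, 3.1, 3.7.
f(m₁)=-10.3441, f(m₂)=-38.5681, f(m₃)=-99.0625, f(m₄)=-208.4161, f(m₅)=-386.3281.
h·[f(m₁) + f(m₂) + f(m₃) + f(m₄) + f(m₅)] = 0.6·(-742.7189) = -445.63134.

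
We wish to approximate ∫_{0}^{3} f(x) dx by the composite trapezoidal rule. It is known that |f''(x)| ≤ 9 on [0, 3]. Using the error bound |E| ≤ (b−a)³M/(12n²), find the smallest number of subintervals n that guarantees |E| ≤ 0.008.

51

Need 243/(12n²) ≤ 0.008.
n² ≥ 243/(12·0.008) = 2531.25 ⇒ n ≥ 50.3115, so the smallest n is 51.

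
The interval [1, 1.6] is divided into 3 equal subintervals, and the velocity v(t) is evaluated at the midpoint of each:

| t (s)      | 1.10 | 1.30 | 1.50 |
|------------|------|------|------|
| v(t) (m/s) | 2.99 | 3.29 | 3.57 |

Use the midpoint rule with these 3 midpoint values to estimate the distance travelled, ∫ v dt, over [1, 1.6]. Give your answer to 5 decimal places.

1.97000

h = 0.2, n = 3.
h·[y(m₁) + y(m₂) + y(m₃)] = 0.2·(9.85) = 1.97000.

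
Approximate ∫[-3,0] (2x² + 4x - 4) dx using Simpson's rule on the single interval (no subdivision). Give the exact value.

S = (b−a)/6 · [f(-3) + 4f(-1.5) + f(0)] = 0.5·[2 + 4·(-5.5) + (-4)] = -12.

-12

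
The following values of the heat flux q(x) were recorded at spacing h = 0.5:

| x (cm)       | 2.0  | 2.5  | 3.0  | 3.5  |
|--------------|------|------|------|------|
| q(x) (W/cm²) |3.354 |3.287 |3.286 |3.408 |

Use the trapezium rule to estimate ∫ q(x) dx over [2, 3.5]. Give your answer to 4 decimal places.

4.9770

h = 0.5, n = 3.
(h/2)·[y₀ + 2y₁ + 2y₂ + y₃] = 0.25·(19.908) = 4.9770.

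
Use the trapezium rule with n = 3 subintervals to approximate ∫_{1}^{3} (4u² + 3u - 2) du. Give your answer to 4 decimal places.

h = (3 − 1)/3 = 0.666667.
Nodes u₀,…,u₃ = 1, 1.666667, 2.333333, 3.
f(u) = 4u² + 3u - 2: f₀=5, f₁=14.111111, f₂=26.777778, f₃=43.
(h/2)·[f₀ + 2f₁ + 2f₂ + f₃] = 0.333333·(129.777778) = 43.2593.

43.2593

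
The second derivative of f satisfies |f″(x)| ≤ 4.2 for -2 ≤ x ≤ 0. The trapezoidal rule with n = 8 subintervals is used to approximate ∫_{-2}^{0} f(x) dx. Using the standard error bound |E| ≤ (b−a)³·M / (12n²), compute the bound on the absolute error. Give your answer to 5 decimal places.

|E| ≤ (2)³·4.2 / (12·8²) = 33.6/768 = 0.04375.

0.04375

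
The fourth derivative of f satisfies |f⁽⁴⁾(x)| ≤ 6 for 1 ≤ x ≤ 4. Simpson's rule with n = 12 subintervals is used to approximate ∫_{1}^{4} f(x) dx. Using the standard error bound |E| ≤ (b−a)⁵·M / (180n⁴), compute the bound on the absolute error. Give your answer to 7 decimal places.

0.0003906

|E| ≤ (3)⁵·6 / (180·12⁴) = 1458/3732480 = 0.0003906.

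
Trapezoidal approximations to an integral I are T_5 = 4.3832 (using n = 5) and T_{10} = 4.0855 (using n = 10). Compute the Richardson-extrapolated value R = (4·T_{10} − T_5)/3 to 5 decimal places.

R = (4·T_{10} − T_5) / 3 = (4·4.0855 − 4.3832)/3 = (11.9588)/3 = 3.98627.

3.98627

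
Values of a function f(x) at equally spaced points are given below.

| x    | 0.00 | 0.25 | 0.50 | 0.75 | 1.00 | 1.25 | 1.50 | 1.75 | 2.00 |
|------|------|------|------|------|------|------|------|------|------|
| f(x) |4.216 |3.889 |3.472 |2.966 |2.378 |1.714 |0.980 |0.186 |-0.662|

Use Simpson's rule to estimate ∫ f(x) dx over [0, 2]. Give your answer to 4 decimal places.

4.3528

h = 0.25, n = 8.
(h/3)·[y₀ + 4y₁ + 2y₂ + 4y₃ + 2y₄ + 4y₅ + 2y₆ + 4y₇ + y₈] = 0.083333·(52.234) = 4.3528.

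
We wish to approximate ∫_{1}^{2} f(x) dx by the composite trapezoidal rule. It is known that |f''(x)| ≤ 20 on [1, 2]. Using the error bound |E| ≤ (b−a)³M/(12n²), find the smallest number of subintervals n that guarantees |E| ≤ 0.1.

5

Need 20/(12n²) ≤ 0.1.
n² ≥ 20/(12·0.1) = 16.6667 ⇒ n ≥ 4.0825, so the smallest n is 5.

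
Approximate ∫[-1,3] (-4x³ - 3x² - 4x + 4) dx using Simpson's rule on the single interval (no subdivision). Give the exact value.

S = (b−a)/6 · [f(-1) + 4f(1) + f(3)] = 0.666667·[9 + 4·(-7) + (-143)] = -108.

-108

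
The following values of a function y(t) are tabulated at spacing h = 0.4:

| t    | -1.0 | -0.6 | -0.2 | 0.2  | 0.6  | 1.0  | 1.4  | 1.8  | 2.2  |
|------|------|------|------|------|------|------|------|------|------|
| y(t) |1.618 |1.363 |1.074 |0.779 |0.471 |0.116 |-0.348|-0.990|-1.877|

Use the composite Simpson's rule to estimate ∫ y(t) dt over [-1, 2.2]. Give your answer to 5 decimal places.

0.96093

h = 0.4, n = 8.
(h/3)·[y₀ + 4y₁ + 2y₂ + 4y₃ + 2y₄ + 4y₅ + 2y₆ + 4y₇ + y₈] = 0.133333·(7.207) = 0.96093.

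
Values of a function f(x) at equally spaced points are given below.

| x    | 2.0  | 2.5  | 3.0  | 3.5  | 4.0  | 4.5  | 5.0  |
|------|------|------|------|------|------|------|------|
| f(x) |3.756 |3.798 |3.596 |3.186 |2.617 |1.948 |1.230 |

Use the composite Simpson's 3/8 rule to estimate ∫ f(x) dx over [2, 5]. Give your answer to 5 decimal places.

h = 0.5, n = 6.
(3h/8)·[y₀ + 3y₁ + 3y₂ + 2y₃ + 3y₄ + 3y₅ + y₆] = 0.1875·(47.235) = 8.85656.

8.85656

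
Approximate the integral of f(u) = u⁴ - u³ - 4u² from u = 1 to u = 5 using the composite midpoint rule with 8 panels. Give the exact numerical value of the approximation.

h = (5 − 1)/8 = 0.5.
Midpoints m₁,…,m₈ = 1.25, 1.75, 2.25, 2.75, 3.25, 3.75, 4.25, 4.75.
f(m₁)=-5.76171875, f(m₂)=-8.23046875, f(m₃)=-6.01171875, f(m₄)=6.14453125, f(m₅)=34.98828125, f(m₆)=88.76953125, f(m₇)=177.23828125, f(m₈)=311.64453125.
h·[f(m₁) + f(m₂) + f(m₃) + f(m₄) + f(m₅) + f(m₆) + f(m₇) + f(m₈)] = 0.5·(598.78125) = 299.390625.

299.390625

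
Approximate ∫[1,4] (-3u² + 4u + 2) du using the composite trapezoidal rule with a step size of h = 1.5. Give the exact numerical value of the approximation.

-30.375

h = (4 − 1)/2 = 1.5.
Nodes u₀,…,u₂ = 1, 2.5, 4.
f(u) = -3u² + 4u + 2: f₀=3, f₁=-6.75, f₂=-30.
(h/2)·[f₀ + 2f₁ + f₂] = 0.75·(-40.5) = -30.375.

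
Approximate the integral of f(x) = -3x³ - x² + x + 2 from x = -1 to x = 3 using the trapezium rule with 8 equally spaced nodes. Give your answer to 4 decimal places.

-59.5102

h = (3 − (-1))/7 = 0.571429.
Nodes x₀,…,x₇ = -1, -0.428571, 0.142857, 0.714286, 1.285714, 1.857143, 2.428571, 3.
f(x) = -3x³ - x² + x + 2: f₀=3, f₁=1.623907, f₂=2.113703, f₃=1.110787, f₄=-4.743440, f₅=-18.807580, f₆=-44.440233, f₇=-85.
(h/2)·[f₀ + 2f₁ + 2f₂ + 2f₃ + 2f₄ + 2f₅ + 2f₆ + f₇] = 0.285714·(-208.285714) = -59.5102.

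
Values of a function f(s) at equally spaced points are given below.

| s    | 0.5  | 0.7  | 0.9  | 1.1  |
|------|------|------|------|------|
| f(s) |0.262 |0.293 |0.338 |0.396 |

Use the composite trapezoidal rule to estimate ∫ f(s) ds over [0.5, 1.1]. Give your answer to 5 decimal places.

h = 0.2, n = 3.
(h/2)·[y₀ + 2y₁ + 2y₂ + y₃] = 0.1·(1.920) = 0.19200.

0.19200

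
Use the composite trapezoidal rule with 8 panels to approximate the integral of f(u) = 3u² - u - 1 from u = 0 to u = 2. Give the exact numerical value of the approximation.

h = (2 − 0)/8 = 0.25.
Nodes u₀,…,u₈ = 0, 0.25, 0.5, 0.75, 1, 1.25, 1.5, 1.75, 2.
f(u) = 3u² - u - 1: f₀=-1, f₁=-1.0625, f₂=-0.75, f₃=-0.0625, f₄=1, f₅=2.4375, f₆=4.25, f₇=6.4375, f₈=9.
(h/2)·[f₀ + 2f₁ + 2f₂ + 2f₃ + 2f₄ + 2f₅ + 2f₆ + 2f₇ + f₈] = 0.125·(32.5) = 4.0625.

4.0625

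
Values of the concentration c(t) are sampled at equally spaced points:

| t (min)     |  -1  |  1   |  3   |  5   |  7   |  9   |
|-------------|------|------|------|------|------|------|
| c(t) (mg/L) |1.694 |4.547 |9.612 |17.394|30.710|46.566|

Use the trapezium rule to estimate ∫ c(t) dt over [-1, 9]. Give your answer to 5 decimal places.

172.78600

h = 2, n = 5.
(h/2)·[y₀ + 2y₁ + 2y₂ + 2y₃ + 2y₄ + y₅] = 1·(172.786) = 172.78600.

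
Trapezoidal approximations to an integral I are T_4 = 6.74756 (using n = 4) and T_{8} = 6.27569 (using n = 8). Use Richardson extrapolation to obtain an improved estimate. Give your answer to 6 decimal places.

R = (4·T_{8} − T_4) / 3 = (4·6.27569 − 6.74756)/3 = (18.35520)/3 = 6.118400.

6.118400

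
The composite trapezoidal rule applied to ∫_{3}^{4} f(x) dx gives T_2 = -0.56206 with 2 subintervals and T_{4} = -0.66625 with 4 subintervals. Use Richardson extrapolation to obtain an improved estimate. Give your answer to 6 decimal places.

-0.700980

R = (4·T_{4} − T_2) / 3 = (4·(-0.66625) − (-0.56206))/3 = (-2.10294)/3 = -0.700980.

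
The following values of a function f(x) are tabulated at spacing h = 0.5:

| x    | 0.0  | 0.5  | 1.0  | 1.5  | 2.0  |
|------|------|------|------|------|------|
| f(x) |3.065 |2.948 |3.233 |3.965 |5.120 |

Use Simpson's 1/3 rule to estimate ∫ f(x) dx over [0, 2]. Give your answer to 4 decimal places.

7.0505

h = 0.5, n = 4.
(h/3)·[y₀ + 4y₁ + 2y₂ + 4y₃ + y₄] = 0.166667·(42.303) = 7.0505.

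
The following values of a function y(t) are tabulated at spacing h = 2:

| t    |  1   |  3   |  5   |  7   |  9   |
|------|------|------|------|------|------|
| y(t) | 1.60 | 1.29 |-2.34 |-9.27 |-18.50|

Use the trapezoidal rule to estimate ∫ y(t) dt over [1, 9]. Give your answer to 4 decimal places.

h = 2, n = 4.
(h/2)·[y₀ + 2y₁ + 2y₂ + 2y₃ + y₄] = 1·(-37.54) = -37.5400.

-37.5400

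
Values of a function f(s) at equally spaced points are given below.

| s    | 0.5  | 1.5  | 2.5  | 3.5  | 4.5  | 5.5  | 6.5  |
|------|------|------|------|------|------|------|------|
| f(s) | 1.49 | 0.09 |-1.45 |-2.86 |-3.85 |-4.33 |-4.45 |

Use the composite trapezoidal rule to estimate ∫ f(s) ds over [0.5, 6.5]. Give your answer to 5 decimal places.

h = 1, n = 6.
(h/2)·[y₀ + 2y₁ + 2y₂ + 2y₃ + 2y₄ + 2y₅ + y₆] = 0.5·(-27.76) = -13.88000.

-13.88000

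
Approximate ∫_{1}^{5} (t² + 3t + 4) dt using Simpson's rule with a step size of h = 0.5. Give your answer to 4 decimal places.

93.3333

h = (5 − 1)/8 = 0.5.
Nodes t₀,…,t₈ = 1, 1.5, 2, 2.5, 3, 3.5, 4, 4.5, 5.
f(t) = t² + 3t + 4: f₀=8, f₁=10.75, f₂=14, f₃=17.75, f₄=22, f₅=26.75, f₆=32, f₇=37.75, f₈=44.
(h/3)·[f₀ + 4f₁ + 2f₂ + 4f₃ + 2f₄ + 4f₅ + 2f₆ + 4f₇ + f₈] = 0.166667·(560) = 93.3333.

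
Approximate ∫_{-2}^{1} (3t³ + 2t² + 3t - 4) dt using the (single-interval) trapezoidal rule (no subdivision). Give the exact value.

T = (b−a)/2 · [f(-2) + f(1)] = 1.5·[(-26) + 4] = -33.

-33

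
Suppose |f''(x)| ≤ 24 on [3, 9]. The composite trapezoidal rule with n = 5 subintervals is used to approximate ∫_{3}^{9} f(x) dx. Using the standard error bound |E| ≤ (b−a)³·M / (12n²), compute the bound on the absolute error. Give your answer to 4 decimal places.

17.2800

|E| ≤ (6)³·24 / (12·5²) = 5184/300 = 17.2800.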